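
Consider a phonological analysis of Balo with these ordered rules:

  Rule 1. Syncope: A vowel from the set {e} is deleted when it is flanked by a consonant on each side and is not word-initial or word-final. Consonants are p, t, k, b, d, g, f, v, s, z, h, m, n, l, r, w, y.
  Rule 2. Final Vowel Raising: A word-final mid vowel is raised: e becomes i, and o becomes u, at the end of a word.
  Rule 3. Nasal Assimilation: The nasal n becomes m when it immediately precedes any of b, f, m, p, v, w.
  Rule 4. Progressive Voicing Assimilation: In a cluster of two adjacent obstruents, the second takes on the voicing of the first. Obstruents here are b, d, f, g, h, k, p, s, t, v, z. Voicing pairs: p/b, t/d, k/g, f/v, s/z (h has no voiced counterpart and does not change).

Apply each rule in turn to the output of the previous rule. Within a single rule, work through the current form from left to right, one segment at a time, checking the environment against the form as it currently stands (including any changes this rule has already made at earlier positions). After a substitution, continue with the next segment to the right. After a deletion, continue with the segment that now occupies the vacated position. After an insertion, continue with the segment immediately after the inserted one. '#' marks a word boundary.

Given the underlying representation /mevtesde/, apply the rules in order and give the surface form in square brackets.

Rule 1 Syncope: [mevtesde] → [mvtsde]
Rule 2 Final Vowel Raising: [mvtsde] → [mvtsdi]
Rule 3 Nasal Assimilation: no change — [mvtsdi]
Rule 4 Progressive Voicing Assimilation: [mvtsdi] → [mvdzdi]

[mvdzdi]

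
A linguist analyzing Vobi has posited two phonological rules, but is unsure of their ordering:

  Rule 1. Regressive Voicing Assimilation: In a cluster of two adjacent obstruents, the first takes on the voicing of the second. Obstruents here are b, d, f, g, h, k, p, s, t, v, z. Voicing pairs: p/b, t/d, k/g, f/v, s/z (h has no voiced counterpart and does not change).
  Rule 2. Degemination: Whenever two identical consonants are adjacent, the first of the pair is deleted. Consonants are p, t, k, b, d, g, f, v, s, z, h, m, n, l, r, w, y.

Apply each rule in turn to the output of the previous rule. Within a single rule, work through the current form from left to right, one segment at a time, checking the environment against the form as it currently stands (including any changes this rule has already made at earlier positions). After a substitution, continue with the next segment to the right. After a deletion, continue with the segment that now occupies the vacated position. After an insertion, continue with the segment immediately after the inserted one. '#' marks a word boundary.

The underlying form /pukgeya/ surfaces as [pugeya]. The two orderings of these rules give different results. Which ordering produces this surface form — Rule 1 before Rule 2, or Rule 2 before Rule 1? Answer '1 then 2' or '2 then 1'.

Order 1 then 2:
  1 Regressive Voicing Assimilation: [pukgeya] → [puggeya]
  2 Degemination: [puggeya] → [pugeya]
  result: [pugeya]
Order 2 then 1:
  2 Degemination: no change — [pukgeya]
  1 Regressive Voicing Assimilation: [pukgeya] → [puggeya]
  result: [puggeya]

1 then 2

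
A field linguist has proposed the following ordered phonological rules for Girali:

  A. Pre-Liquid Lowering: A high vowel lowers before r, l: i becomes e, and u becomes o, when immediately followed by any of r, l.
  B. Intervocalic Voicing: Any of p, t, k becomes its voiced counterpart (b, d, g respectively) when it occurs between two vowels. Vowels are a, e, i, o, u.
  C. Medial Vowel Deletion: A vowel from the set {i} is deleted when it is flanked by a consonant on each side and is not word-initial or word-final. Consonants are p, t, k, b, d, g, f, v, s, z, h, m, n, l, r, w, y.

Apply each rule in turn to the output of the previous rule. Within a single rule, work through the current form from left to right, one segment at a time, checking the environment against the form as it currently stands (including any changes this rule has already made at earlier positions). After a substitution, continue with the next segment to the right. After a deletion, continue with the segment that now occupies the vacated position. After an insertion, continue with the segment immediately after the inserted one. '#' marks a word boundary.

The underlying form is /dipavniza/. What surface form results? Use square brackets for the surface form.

[dbavnza]

A Pre-Liquid Lowering: no change — [dipavniza]
B Intervocalic Voicing: [dipavniza] → [dibavniza]
C Medial Vowel Deletion: [dibavniza] → [dbavnza]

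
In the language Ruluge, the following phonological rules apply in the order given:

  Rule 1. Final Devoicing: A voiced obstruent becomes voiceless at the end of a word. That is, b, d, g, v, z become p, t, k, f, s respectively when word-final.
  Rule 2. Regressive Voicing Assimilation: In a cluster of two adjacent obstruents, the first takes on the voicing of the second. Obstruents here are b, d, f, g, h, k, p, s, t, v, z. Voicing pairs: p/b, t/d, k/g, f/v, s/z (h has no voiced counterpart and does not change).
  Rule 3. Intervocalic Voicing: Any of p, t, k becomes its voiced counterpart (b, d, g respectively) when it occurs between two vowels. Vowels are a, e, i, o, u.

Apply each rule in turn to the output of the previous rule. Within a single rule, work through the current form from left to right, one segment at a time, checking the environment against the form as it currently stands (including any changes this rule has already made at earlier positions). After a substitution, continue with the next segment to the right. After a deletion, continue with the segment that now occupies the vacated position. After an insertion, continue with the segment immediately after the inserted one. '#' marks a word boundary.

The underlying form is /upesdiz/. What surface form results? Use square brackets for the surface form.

[ubezdis]

Rule 1 Final Devoicing: [upesdiz] → [upesdis]
Rule 2 Regressive Voicing Assimilation: [upesdis] → [upezdis]
Rule 3 Intervocalic Voicing: [upezdis] → [ubezdis]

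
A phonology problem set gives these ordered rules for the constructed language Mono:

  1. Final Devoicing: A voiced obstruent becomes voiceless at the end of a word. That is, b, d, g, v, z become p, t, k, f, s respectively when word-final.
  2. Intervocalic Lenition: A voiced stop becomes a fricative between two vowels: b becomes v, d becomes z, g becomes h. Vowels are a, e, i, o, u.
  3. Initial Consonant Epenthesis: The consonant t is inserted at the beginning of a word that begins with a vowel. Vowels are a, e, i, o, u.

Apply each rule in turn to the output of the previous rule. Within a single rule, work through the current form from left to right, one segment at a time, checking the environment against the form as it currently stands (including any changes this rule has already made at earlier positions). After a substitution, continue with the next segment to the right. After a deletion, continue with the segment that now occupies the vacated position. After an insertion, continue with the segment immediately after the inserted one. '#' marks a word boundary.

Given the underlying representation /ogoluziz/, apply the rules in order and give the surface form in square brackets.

1 Final Devoicing: [ogoluziz] → [ogoluzis]
2 Intervocalic Lenition: [ogoluzis] → [oholuzis]
3 Initial Consonant Epenthesis: [oholuzis] → [toholuzis]

[toholuzis]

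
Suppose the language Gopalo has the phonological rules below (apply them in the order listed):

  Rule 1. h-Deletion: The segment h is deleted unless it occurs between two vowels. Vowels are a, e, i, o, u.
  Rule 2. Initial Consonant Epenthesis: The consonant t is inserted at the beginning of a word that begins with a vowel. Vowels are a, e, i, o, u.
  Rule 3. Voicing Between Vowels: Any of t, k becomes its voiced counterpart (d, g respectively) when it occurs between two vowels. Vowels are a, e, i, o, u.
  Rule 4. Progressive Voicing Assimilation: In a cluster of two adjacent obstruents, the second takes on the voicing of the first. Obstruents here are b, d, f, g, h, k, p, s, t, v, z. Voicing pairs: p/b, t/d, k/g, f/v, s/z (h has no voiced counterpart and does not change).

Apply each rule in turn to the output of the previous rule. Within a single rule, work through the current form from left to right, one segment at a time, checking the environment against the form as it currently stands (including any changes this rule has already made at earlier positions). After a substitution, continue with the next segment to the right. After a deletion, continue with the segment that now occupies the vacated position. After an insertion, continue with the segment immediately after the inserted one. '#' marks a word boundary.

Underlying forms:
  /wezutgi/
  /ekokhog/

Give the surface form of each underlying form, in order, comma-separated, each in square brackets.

/wezutgi/:
  Rule 1 h-Deletion: no change — [wezutgi]
  Rule 2 Initial Consonant Epenthesis: no change — [wezutgi]
  Rule 3 Voicing Between Vowels: no change — [wezutgi]
  Rule 4 Progressive Voicing Assimilation: [wezutgi] → [wezutki]
/ekokhog/:
  Rule 1 h-Deletion: [ekokhog] → [ekokog]
  Rule 2 Initial Consonant Epenthesis: [ekokog] → [tekokog]
  Rule 3 Voicing Between Vowels: [tekokog] → [tegogog]
  Rule 4 Progressive Voicing Assimilation: no change — [tegogog]

[wezutki], [tegogog]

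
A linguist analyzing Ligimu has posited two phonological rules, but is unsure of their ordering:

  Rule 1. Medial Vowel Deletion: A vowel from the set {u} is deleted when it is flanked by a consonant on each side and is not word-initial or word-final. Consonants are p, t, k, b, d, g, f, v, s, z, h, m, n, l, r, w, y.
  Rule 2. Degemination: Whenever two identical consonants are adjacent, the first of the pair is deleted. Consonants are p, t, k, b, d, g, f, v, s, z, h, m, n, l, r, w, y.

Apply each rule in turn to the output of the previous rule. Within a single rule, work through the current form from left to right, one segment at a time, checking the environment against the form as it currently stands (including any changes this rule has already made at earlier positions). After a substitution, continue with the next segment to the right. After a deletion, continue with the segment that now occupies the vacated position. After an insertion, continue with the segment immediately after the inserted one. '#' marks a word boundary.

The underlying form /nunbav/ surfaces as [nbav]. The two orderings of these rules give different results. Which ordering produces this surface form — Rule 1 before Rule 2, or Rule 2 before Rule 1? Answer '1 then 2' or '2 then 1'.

1 then 2

Order 1 then 2:
  1 Medial Vowel Deletion: [nunbav] → [nnbav]
  2 Degemination: [nnbav] → [nbav]
  result: [nbav]
Order 2 then 1:
  2 Degemination: no change — [nunbav]
  1 Medial Vowel Deletion: [nunbav] → [nnbav]
  result: [nnbav]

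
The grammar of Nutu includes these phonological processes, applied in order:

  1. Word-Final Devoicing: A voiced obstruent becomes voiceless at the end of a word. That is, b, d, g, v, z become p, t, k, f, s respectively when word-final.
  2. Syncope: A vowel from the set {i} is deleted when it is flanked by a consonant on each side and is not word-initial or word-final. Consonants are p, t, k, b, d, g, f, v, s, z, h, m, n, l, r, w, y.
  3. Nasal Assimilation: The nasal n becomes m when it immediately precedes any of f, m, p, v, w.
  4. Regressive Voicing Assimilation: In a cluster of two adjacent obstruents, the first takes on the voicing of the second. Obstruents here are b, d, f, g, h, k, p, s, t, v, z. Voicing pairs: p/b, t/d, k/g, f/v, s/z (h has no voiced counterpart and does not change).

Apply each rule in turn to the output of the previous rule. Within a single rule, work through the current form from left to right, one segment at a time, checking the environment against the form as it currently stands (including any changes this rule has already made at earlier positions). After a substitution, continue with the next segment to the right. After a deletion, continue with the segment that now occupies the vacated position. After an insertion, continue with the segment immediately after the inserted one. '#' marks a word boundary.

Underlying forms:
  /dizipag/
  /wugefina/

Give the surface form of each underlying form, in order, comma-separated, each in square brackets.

[dspak], [wugefna]

/dizipag/:
  1 Word-Final Devoicing: [dizipag] → [dizipak]
  2 Syncope: [dizipak] → [dzpak]
  3 Nasal Assimilation: no change — [dzpak]
  4 Regressive Voicing Assimilation: [dzpak] → [dspak]
/wugefina/:
  1 Word-Final Devoicing: no change — [wugefina]
  2 Syncope: [wugefina] → [wugefna]
  3 Nasal Assimilation: no change — [wugefna]
  4 Regressive Voicing Assimilation: no change — [wugefna]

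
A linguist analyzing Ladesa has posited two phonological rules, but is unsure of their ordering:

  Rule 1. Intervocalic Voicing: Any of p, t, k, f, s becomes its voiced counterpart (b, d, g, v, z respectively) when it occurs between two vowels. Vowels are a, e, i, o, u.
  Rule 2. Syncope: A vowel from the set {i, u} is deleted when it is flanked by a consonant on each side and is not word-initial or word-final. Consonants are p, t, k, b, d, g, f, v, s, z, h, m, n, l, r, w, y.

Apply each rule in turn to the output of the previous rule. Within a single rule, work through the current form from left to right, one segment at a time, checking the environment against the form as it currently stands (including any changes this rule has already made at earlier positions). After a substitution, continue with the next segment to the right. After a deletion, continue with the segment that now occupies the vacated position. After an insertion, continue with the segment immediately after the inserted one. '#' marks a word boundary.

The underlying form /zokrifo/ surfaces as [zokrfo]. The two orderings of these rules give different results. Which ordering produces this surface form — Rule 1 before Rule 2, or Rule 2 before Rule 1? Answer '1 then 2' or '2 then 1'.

Order 1 then 2:
  1 Intervocalic Voicing: [zokrifo] → [zokrivo]
  2 Syncope: [zokrivo] → [zokrvo]
  result: [zokrvo]
Order 2 then 1:
  2 Syncope: [zokrifo] → [zokrfo]
  1 Intervocalic Voicing: no change — [zokrfo]
  result: [zokrfo]

2 then 1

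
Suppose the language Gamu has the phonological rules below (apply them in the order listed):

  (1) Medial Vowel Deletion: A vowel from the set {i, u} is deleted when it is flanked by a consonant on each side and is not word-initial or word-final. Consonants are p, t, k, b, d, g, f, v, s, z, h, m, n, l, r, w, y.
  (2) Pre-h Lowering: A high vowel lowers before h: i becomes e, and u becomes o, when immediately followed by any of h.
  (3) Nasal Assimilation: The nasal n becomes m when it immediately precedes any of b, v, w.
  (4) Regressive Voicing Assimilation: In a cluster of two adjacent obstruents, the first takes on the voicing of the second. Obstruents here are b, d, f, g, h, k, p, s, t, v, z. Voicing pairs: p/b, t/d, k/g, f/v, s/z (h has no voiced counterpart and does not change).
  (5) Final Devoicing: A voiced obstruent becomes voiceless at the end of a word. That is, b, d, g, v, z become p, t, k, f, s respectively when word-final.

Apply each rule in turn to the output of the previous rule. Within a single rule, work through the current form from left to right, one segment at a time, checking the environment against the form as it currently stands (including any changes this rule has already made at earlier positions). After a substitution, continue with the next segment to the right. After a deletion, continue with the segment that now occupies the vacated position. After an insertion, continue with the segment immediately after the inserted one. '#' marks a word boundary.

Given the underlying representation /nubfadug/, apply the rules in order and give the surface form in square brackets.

[mpfadk]

(1) Medial Vowel Deletion: [nubfadug] → [nbfadg]
(2) Pre-h Lowering: no change — [nbfadg]
(3) Nasal Assimilation: [nbfadg] → [mbfadg]
(4) Regressive Voicing Assimilation: [mbfadg] → [mpfadg]
(5) Final Devoicing: [mpfadg] → [mpfadk]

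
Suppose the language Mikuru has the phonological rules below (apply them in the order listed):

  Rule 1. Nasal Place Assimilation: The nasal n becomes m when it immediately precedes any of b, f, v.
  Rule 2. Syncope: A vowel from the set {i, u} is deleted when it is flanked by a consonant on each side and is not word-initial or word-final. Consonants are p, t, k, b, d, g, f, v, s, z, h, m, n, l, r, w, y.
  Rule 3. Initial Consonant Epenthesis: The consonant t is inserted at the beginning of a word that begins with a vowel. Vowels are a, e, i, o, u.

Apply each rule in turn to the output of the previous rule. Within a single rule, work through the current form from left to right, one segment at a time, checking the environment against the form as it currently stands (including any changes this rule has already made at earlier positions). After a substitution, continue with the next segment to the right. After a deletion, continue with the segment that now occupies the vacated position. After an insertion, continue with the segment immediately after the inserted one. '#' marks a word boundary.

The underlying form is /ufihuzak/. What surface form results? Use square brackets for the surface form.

[tufhzak]

Rule 1 Nasal Place Assimilation: no change — [ufihuzak]
Rule 2 Syncope: [ufihuzak] → [ufhzak]
Rule 3 Initial Consonant Epenthesis: [ufhzak] → [tufhzak]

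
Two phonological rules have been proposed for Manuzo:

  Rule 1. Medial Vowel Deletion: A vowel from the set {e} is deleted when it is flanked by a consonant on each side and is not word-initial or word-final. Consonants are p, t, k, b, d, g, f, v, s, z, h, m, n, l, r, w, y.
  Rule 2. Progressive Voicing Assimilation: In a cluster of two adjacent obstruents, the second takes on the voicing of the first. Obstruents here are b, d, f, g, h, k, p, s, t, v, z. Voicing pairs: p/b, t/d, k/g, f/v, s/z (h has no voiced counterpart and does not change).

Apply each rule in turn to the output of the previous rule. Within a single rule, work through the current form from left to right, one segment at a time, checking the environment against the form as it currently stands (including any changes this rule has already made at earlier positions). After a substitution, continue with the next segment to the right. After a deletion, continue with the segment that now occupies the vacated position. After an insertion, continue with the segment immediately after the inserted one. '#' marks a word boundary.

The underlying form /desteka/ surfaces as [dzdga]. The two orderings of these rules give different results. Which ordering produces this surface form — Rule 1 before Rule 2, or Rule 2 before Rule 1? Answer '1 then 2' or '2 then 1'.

Order 1 then 2:
  1 Medial Vowel Deletion: [desteka] → [dstka]
  2 Progressive Voicing Assimilation: [dstka] → [dzdga]
  result: [dzdga]
Order 2 then 1:
  2 Progressive Voicing Assimilation: no change — [desteka]
  1 Medial Vowel Deletion: [desteka] → [dstka]
  result: [dstka]

1 then 2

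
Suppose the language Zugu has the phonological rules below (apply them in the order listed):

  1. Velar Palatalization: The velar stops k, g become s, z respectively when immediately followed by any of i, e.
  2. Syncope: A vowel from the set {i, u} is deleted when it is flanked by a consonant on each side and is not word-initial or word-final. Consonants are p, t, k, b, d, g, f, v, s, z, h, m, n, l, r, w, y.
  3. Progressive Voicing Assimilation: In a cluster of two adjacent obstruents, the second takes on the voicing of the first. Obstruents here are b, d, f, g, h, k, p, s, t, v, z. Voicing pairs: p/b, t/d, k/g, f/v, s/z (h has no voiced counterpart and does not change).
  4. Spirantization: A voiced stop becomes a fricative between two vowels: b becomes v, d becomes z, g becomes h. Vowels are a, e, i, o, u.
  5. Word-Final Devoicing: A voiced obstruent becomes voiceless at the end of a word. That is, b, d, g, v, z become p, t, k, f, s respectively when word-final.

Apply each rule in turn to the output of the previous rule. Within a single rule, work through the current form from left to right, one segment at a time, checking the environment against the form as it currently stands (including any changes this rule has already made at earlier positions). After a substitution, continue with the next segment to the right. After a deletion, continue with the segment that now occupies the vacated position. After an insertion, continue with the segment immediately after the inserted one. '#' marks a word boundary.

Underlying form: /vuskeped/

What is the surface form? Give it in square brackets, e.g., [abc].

1 Velar Palatalization: [vuskeped] → [vusseped]
2 Syncope: [vusseped] → [vsseped]
3 Progressive Voicing Assimilation: [vsseped] → [vzzeped]
4 Spirantization: no change — [vzzeped]
5 Word-Final Devoicing: [vzzeped] → [vzzepet]

[vzzepet]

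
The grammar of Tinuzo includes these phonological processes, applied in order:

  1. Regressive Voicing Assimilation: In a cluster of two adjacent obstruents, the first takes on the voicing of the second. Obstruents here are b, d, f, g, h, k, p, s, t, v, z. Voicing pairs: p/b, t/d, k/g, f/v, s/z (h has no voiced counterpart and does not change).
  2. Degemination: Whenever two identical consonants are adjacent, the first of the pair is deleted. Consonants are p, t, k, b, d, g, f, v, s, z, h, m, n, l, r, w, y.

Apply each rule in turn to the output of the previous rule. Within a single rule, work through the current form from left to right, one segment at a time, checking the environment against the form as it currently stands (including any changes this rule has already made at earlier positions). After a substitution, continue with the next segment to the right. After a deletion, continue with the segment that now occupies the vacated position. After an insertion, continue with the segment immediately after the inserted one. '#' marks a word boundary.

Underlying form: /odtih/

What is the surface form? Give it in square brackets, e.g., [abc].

[otih]

1 Regressive Voicing Assimilation: [odtih] → [ottih]
2 Degemination: [ottih] → [otih]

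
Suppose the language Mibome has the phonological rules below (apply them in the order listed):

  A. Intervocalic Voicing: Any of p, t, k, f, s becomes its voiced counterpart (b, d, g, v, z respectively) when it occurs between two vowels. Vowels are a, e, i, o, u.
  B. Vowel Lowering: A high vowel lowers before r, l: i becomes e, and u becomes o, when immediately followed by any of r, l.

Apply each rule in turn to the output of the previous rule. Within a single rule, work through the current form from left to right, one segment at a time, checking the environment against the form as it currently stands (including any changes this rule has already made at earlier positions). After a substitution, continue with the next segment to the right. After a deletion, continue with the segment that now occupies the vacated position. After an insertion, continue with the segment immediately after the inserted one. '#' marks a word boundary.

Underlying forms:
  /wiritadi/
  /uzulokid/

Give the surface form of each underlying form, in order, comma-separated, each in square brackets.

/wiritadi/:
  A Intervocalic Voicing: [wiritadi] → [wiridadi]
  B Vowel Lowering: [wiridadi] → [weridadi]
/uzulokid/:
  A Intervocalic Voicing: [uzulokid] → [uzulogid]
  B Vowel Lowering: [uzulogid] → [uzologid]

[weridadi], [uzologid]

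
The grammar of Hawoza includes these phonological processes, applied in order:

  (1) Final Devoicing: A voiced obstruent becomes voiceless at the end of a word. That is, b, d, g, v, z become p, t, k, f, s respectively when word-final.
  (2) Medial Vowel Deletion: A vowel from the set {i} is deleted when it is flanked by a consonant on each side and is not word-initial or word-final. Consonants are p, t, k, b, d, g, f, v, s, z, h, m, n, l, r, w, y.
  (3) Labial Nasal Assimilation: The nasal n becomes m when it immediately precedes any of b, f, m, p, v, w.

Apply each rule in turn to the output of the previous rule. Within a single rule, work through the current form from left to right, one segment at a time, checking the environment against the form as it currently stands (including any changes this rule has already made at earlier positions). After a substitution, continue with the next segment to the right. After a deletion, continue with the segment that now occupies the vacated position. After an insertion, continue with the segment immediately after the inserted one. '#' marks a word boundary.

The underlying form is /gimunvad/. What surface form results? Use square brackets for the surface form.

(1) Final Devoicing: [gimunvad] → [gimunvat]
(2) Medial Vowel Deletion: [gimunvat] → [gmunvat]
(3) Labial Nasal Assimilation: [gmunvat] → [gmumvat]

[gmumvat]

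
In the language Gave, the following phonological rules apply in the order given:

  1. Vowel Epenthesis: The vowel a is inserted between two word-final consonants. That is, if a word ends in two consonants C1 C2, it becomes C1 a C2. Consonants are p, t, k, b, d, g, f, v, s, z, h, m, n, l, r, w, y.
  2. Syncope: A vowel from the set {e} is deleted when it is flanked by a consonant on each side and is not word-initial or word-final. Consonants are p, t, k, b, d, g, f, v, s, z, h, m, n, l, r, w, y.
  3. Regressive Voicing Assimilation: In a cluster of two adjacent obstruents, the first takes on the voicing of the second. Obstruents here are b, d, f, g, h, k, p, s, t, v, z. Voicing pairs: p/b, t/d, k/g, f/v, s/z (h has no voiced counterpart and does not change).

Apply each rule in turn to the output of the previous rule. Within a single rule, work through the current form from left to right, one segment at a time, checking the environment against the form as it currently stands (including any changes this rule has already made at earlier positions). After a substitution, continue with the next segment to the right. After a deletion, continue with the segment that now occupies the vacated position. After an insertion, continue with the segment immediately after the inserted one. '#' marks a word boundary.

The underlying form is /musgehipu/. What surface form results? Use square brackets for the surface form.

[muzkhipu]

1 Vowel Epenthesis: no change — [musgehipu]
2 Syncope: [musgehipu] → [musghipu]
3 Regressive Voicing Assimilation: [musghipu] → [muzkhipu]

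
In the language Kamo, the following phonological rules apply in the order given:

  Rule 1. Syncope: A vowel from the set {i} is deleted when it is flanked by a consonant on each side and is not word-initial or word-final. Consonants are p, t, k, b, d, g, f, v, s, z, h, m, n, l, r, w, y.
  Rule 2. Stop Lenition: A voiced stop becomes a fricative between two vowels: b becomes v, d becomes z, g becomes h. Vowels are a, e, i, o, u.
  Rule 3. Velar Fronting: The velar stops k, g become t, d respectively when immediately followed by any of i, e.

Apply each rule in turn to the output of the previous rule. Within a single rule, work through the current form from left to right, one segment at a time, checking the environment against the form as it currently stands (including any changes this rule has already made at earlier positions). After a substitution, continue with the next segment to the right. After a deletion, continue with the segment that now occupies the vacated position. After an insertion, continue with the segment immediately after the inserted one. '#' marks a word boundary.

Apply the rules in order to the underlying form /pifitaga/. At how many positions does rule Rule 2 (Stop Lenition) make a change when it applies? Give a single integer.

1

Rule 1 Syncope: [pifitaga] → [pftaga]
Rule 2 Stop Lenition: [pftaga] → [pftaha]
Rule 3 Velar Fronting: no change — [pftaha]
Rule Rule 2 changed 1 position(s).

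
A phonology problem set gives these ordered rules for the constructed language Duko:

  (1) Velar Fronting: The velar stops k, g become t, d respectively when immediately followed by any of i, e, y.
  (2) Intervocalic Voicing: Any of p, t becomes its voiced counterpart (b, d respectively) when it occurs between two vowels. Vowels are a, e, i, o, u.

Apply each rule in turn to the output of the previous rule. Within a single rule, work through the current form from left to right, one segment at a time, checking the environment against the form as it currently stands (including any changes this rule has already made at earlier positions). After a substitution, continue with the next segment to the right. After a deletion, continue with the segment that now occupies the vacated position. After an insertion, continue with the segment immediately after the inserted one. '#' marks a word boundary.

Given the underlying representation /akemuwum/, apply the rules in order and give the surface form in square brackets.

(1) Velar Fronting: [akemuwum] → [atemuwum]
(2) Intervocalic Voicing: [atemuwum] → [ademuwum]

[ademuwum]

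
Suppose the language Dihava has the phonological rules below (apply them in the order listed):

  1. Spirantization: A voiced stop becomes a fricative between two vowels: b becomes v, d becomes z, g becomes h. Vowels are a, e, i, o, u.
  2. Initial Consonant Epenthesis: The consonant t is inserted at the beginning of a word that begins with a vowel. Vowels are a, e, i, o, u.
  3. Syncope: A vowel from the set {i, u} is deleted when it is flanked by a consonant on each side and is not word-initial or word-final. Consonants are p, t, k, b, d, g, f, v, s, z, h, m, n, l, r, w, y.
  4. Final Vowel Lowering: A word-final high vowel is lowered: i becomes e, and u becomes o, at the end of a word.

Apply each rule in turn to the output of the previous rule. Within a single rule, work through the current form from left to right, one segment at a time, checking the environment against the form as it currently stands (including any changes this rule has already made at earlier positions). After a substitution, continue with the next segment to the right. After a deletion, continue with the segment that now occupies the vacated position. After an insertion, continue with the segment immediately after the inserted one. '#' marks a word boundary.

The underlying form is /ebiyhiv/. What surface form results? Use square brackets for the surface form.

[tevyhv]

1 Spirantization: [ebiyhiv] → [eviyhiv]
2 Initial Consonant Epenthesis: [eviyhiv] → [teviyhiv]
3 Syncope: [teviyhiv] → [tevyhv]
4 Final Vowel Lowering: no change — [tevyhv]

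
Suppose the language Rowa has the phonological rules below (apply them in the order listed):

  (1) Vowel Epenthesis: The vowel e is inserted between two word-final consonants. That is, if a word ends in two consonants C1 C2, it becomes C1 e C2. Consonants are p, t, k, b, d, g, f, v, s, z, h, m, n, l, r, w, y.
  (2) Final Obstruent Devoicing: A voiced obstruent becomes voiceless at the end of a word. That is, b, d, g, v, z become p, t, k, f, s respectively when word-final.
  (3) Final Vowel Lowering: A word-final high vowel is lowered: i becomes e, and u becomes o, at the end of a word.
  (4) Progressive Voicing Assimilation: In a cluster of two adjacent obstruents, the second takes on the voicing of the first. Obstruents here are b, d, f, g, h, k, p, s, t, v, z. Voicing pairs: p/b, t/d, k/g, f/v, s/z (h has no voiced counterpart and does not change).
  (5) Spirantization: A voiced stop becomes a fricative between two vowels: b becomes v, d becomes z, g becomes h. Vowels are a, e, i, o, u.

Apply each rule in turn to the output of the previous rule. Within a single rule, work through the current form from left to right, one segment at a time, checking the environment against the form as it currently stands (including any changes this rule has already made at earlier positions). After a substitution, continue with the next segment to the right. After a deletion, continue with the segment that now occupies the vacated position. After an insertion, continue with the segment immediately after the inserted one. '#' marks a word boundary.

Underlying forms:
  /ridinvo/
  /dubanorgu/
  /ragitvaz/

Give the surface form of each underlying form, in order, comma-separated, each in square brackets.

/ridinvo/:
  (1) Vowel Epenthesis: no change — [ridinvo]
  (2) Final Obstruent Devoicing: no change — [ridinvo]
  (3) Final Vowel Lowering: no change — [ridinvo]
  (4) Progressive Voicing Assimilation: no change — [ridinvo]
  (5) Spirantization: [ridinvo] → [rizinvo]
/dubanorgu/:
  (1) Vowel Epenthesis: no change — [dubanorgu]
  (2) Final Obstruent Devoicing: no change — [dubanorgu]
  (3) Final Vowel Lowering: [dubanorgu] → [dubanorgo]
  (4) Progressive Voicing Assimilation: no change — [dubanorgo]
  (5) Spirantization: [dubanorgo] → [duvanorgo]
/ragitvaz/:
  (1) Vowel Epenthesis: no change — [ragitvaz]
  (2) Final Obstruent Devoicing: [ragitvaz] → [ragitvas]
  (3) Final Vowel Lowering: no change — [ragitvas]
  (4) Progressive Voicing Assimilation: [ragitvas] → [ragitfas]
  (5) Spirantization: [ragitfas] → [rahitfas]

[rizinvo], [duvanorgo], [rahitfas]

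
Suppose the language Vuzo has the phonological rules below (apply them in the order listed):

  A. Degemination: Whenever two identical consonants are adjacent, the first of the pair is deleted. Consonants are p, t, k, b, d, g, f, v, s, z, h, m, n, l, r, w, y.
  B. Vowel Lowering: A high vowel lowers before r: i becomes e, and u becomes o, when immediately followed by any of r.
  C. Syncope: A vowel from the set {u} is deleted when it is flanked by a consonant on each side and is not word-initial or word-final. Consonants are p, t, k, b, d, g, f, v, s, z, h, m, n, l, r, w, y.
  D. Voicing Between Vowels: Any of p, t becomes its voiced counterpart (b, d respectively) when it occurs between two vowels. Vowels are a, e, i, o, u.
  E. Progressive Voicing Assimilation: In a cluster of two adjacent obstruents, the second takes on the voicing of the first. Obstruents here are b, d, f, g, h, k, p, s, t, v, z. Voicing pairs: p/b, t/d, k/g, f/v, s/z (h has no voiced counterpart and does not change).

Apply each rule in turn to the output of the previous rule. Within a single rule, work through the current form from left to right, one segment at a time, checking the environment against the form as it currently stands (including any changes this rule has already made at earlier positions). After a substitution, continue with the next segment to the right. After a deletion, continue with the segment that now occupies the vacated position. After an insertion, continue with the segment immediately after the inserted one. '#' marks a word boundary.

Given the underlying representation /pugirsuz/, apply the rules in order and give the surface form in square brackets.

A Degemination: no change — [pugirsuz]
B Vowel Lowering: [pugirsuz] → [pugersuz]
C Syncope: [pugersuz] → [pgersz]
D Voicing Between Vowels: no change — [pgersz]
E Progressive Voicing Assimilation: [pgersz] → [pkerss]

[pkerss]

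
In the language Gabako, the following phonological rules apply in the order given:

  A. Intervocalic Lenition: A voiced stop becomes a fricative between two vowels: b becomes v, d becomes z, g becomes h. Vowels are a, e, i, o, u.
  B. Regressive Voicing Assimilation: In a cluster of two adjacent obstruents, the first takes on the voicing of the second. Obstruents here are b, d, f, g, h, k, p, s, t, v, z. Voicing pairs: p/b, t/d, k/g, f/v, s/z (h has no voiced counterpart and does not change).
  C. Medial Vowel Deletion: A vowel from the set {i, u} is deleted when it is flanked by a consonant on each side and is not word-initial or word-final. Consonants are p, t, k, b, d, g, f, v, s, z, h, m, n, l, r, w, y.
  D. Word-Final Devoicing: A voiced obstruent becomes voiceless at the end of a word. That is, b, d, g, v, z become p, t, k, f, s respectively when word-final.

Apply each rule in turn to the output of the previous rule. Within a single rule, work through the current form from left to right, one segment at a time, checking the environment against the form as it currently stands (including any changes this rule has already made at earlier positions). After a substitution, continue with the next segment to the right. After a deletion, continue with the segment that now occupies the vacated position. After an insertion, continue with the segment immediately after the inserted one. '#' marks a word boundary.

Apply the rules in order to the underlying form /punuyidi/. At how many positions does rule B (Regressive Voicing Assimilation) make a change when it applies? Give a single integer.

A Intervocalic Lenition: [punuyidi] → [punuyizi]
B Regressive Voicing Assimilation: no change — [punuyizi]
C Medial Vowel Deletion: [punuyizi] → [pnyzi]
D Word-Final Devoicing: no change — [pnyzi]
Rule B changed 0 position(s).

0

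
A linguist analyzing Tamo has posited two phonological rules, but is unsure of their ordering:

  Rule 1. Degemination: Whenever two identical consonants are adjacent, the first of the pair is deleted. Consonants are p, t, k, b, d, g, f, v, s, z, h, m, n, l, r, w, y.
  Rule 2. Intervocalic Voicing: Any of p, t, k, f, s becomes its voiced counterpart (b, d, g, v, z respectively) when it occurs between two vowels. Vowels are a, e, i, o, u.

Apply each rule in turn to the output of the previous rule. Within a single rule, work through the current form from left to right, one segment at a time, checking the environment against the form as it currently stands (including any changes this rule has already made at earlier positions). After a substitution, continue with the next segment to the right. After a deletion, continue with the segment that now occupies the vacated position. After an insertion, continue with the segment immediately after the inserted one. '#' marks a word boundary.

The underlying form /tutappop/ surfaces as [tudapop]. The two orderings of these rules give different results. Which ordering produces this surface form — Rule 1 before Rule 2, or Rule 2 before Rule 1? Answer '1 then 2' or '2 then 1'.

Order 1 then 2:
  1 Degemination: [tutappop] → [tutapop]
  2 Intervocalic Voicing: [tutapop] → [tudabop]
  result: [tudabop]
Order 2 then 1:
  2 Intervocalic Voicing: [tutappop] → [tudappop]
  1 Degemination: [tudappop] → [tudapop]
  result: [tudapop]

2 then 1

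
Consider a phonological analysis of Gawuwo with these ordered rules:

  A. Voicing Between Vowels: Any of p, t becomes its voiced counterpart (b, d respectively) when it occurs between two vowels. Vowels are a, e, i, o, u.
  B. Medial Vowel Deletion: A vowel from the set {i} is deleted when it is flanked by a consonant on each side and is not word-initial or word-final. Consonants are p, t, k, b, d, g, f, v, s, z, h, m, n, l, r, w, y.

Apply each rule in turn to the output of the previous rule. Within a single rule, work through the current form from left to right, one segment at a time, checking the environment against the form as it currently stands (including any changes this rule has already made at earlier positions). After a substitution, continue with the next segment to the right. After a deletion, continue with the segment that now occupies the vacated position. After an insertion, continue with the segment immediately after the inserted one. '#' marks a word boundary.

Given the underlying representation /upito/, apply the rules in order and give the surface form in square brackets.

A Voicing Between Vowels: [upito] → [ubido]
B Medial Vowel Deletion: [ubido] → [ubdo]

[ubdo]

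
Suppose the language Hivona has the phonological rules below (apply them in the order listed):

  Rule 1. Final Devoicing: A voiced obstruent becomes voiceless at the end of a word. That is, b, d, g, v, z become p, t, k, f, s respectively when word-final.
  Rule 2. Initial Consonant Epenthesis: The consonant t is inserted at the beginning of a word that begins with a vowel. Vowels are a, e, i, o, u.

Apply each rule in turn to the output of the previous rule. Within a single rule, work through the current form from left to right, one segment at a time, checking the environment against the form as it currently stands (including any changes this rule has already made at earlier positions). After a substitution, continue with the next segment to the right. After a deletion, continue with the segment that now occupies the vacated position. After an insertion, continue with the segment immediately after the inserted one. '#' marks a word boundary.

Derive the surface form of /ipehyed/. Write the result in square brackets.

[tipehyet]

Rule 1 Final Devoicing: [ipehyed] → [ipehyet]
Rule 2 Initial Consonant Epenthesis: [ipehyet] → [tipehyet]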